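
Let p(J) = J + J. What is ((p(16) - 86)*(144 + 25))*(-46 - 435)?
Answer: 4389606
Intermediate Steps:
p(J) = 2*J
((p(16) - 86)*(144 + 25))*(-46 - 435) = ((2*16 - 86)*(144 + 25))*(-46 - 435) = ((32 - 86)*169)*(-481) = -54*169*(-481) = -9126*(-481) = 4389606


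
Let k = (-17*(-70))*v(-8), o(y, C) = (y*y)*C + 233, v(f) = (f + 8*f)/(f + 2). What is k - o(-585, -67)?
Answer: 22943122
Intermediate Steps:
v(f) = 9*f/(2 + f) (v(f) = (9*f)/(2 + f) = 9*f/(2 + f))
o(y, C) = 233 + C*y² (o(y, C) = y²*C + 233 = C*y² + 233 = 233 + C*y²)
k = 14280 (k = (-17*(-70))*(9*(-8)/(2 - 8)) = 1190*(9*(-8)/(-6)) = 1190*(9*(-8)*(-⅙)) = 1190*12 = 14280)
k - o(-585, -67) = 14280 - (233 - 67*(-585)²) = 14280 - (233 - 67*342225) = 14280 - (233 - 22929075) = 14280 - 1*(-22928842) = 14280 + 22928842 = 22943122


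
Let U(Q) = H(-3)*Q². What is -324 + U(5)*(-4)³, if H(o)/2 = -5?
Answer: 15676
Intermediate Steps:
H(o) = -10 (H(o) = 2*(-5) = -10)
U(Q) = -10*Q²
-324 + U(5)*(-4)³ = -324 - 10*5²*(-4)³ = -324 - 10*25*(-64) = -324 - 250*(-64) = -324 + 16000 = 15676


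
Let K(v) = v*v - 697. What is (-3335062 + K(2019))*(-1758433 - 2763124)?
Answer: -3348674157314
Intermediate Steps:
K(v) = -697 + v² (K(v) = v² - 697 = -697 + v²)
(-3335062 + K(2019))*(-1758433 - 2763124) = (-3335062 + (-697 + 2019²))*(-1758433 - 2763124) = (-3335062 + (-697 + 4076361))*(-4521557) = (-3335062 + 4075664)*(-4521557) = 740602*(-4521557) = -3348674157314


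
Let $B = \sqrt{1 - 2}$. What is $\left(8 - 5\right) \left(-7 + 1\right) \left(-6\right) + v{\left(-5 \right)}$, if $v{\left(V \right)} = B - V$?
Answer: $113 + i \approx 113.0 + 1.0 i$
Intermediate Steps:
$B = i$ ($B = \sqrt{-1} = i \approx 1.0 i$)
$v{\left(V \right)} = i - V$
$\left(8 - 5\right) \left(-7 + 1\right) \left(-6\right) + v{\left(-5 \right)} = \left(8 - 5\right) \left(-7 + 1\right) \left(-6\right) + \left(i - -5\right) = 3 \left(-6\right) \left(-6\right) + \left(i + 5\right) = \left(-18\right) \left(-6\right) + \left(5 + i\right) = 108 + \left(5 + i\right) = 113 + i$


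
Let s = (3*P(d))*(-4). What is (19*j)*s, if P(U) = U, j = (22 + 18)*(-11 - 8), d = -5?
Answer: -866400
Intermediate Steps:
j = -760 (j = 40*(-19) = -760)
s = 60 (s = (3*(-5))*(-4) = -15*(-4) = 60)
(19*j)*s = (19*(-760))*60 = -14440*60 = -866400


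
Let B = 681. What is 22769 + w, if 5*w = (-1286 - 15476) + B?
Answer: 97764/5 ≈ 19553.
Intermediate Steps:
w = -16081/5 (w = ((-1286 - 15476) + 681)/5 = (-16762 + 681)/5 = (⅕)*(-16081) = -16081/5 ≈ -3216.2)
22769 + w = 22769 - 16081/5 = 97764/5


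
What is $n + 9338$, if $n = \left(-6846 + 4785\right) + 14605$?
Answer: $21882$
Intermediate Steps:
$n = 12544$ ($n = -2061 + 14605 = 12544$)
$n + 9338 = 12544 + 9338 = 21882$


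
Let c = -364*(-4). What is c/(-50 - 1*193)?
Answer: -1456/243 ≈ -5.9918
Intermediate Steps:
c = 1456
c/(-50 - 1*193) = 1456/(-50 - 1*193) = 1456/(-50 - 193) = 1456/(-243) = 1456*(-1/243) = -1456/243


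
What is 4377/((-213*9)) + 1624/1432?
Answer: -131444/114381 ≈ -1.1492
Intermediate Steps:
4377/((-213*9)) + 1624/1432 = 4377/(-1917) + 1624*(1/1432) = 4377*(-1/1917) + 203/179 = -1459/639 + 203/179 = -131444/114381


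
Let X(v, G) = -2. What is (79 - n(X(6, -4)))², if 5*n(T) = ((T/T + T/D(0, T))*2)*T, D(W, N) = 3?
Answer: 1413721/225 ≈ 6283.2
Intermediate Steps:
n(T) = T*(2 + 2*T/3)/5 (n(T) = (((T/T + T/3)*2)*T)/5 = (((1 + T*(⅓))*2)*T)/5 = (((1 + T/3)*2)*T)/5 = ((2 + 2*T/3)*T)/5 = (T*(2 + 2*T/3))/5 = T*(2 + 2*T/3)/5)
(79 - n(X(6, -4)))² = (79 - 2*(-2)*(3 - 2)/15)² = (79 - 2*(-2)/15)² = (79 - 1*(-4/15))² = (79 + 4/15)² = (1189/15)² = 1413721/225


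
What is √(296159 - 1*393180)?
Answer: I*√97021 ≈ 311.48*I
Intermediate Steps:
√(296159 - 1*393180) = √(296159 - 393180) = √(-97021) = I*√97021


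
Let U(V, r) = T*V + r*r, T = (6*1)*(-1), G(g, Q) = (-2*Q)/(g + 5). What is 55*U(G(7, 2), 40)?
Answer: 88110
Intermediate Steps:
G(g, Q) = -2*Q/(5 + g) (G(g, Q) = (-2*Q)/(5 + g) = -2*Q/(5 + g))
T = -6 (T = 6*(-1) = -6)
U(V, r) = r² - 6*V (U(V, r) = -6*V + r*r = -6*V + r² = r² - 6*V)
55*U(G(7, 2), 40) = 55*(40² - (-12)*2/(5 + 7)) = 55*(1600 - (-12)*2/12) = 55*(1600 - 6*(-⅓)) = 55*(1600 + 2) = 55*1602 = 88110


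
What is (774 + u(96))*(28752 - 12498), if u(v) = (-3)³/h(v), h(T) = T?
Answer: 201216393/16 ≈ 1.2576e+7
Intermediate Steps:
u(v) = -27/v (u(v) = (-3)³/v = -27/v)
(774 + u(96))*(28752 - 12498) = (774 - 27/96)*(28752 - 12498) = (774 - 27*1/96)*16254 = (774 - 9/32)*16254 = (24759/32)*16254 = 201216393/16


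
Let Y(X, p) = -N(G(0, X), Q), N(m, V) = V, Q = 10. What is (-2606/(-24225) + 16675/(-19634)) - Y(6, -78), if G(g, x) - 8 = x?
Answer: 4403550829/475633650 ≈ 9.2583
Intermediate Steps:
G(g, x) = 8 + x
Y(X, p) = -10 (Y(X, p) = -1*10 = -10)
(-2606/(-24225) + 16675/(-19634)) - Y(6, -78) = (-2606/(-24225) + 16675/(-19634)) - 1*(-10) = (-2606*(-1/24225) + 16675*(-1/19634)) + 10 = (2606/24225 - 16675/19634) + 10 = -352785671/475633650 + 10 = 4403550829/475633650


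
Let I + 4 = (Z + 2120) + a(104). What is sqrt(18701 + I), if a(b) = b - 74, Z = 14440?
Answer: 71*sqrt(7) ≈ 187.85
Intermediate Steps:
a(b) = -74 + b
I = 16586 (I = -4 + ((14440 + 2120) + (-74 + 104)) = -4 + (16560 + 30) = -4 + 16590 = 16586)
sqrt(18701 + I) = sqrt(18701 + 16586) = sqrt(35287) = 71*sqrt(7)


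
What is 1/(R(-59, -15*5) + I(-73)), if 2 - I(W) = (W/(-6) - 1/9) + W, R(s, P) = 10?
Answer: 18/1313 ≈ 0.013709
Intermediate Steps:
I(W) = 19/9 - 5*W/6 (I(W) = 2 - ((W/(-6) - 1/9) + W) = 2 - ((W*(-1/6) - 1*1/9) + W) = 2 - ((-W/6 - 1/9) + W) = 2 - ((-1/9 - W/6) + W) = 2 - (-1/9 + 5*W/6) = 2 + (1/9 - 5*W/6) = 19/9 - 5*W/6)
1/(R(-59, -15*5) + I(-73)) = 1/(10 + (19/9 - 5/6*(-73))) = 1/(10 + (19/9 + 365/6)) = 1/(10 + 1133/18) = 1/(1313/18) = 18/1313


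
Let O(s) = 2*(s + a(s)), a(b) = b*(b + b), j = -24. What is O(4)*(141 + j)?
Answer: 8424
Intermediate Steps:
a(b) = 2*b² (a(b) = b*(2*b) = 2*b²)
O(s) = 2*s + 4*s² (O(s) = 2*(s + 2*s²) = 2*s + 4*s²)
O(4)*(141 + j) = (2*4*(1 + 2*4))*(141 - 24) = (2*4*(1 + 8))*117 = (2*4*9)*117 = 72*117 = 8424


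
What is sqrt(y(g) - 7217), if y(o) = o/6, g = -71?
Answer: I*sqrt(260238)/6 ≈ 85.023*I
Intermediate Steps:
y(o) = o/6 (y(o) = o*(1/6) = o/6)
sqrt(y(g) - 7217) = sqrt((1/6)*(-71) - 7217) = sqrt(-71/6 - 7217) = sqrt(-43373/6) = I*sqrt(260238)/6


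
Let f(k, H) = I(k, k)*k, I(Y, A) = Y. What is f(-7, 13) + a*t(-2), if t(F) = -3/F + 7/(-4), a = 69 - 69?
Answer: 49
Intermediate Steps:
a = 0
f(k, H) = k**2 (f(k, H) = k*k = k**2)
t(F) = -7/4 - 3/F (t(F) = -3/F + 7*(-1/4) = -3/F - 7/4 = -7/4 - 3/F)
f(-7, 13) + a*t(-2) = (-7)**2 + 0*(-7/4 - 3/(-2)) = 49 + 0*(-7/4 - 3*(-1/2)) = 49 + 0*(-7/4 + 3/2) = 49 + 0*(-1/4) = 49 + 0 = 49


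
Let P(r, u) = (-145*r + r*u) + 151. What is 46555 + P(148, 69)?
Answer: 35458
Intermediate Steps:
P(r, u) = 151 - 145*r + r*u
46555 + P(148, 69) = 46555 + (151 - 145*148 + 148*69) = 46555 + (151 - 21460 + 10212) = 46555 - 11097 = 35458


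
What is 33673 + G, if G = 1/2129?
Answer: 71689818/2129 ≈ 33673.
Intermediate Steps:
G = 1/2129 ≈ 0.00046970
33673 + G = 33673 + 1/2129 = 71689818/2129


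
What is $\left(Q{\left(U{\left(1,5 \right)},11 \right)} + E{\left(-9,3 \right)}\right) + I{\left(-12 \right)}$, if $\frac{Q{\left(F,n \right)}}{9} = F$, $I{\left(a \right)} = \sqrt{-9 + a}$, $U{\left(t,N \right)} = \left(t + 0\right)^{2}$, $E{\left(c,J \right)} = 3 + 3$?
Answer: $15 + i \sqrt{21} \approx 15.0 + 4.5826 i$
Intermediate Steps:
$E{\left(c,J \right)} = 6$
$U{\left(t,N \right)} = t^{2}$
$Q{\left(F,n \right)} = 9 F$
$\left(Q{\left(U{\left(1,5 \right)},11 \right)} + E{\left(-9,3 \right)}\right) + I{\left(-12 \right)} = \left(9 \cdot 1^{2} + 6\right) + \sqrt{-9 - 12} = \left(9 \cdot 1 + 6\right) + \sqrt{-21} = \left(9 + 6\right) + i \sqrt{21} = 15 + i \sqrt{21}$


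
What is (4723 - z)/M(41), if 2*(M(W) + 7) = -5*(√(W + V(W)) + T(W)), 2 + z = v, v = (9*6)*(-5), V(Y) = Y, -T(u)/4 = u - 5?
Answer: 391830/27577 + 2775*√82/27577 ≈ 15.120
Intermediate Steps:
T(u) = 20 - 4*u (T(u) = -4*(u - 5) = -4*(-5 + u) = 20 - 4*u)
v = -270 (v = 54*(-5) = -270)
z = -272 (z = -2 - 270 = -272)
M(W) = -57 + 10*W - 5*√2*√W/2 (M(W) = -7 + (-5*(√(W + W) + (20 - 4*W)))/2 = -7 + (-5*(√(2*W) + (20 - 4*W)))/2 = -7 + (-5*(√2*√W + (20 - 4*W)))/2 = -7 + (-5*(20 - 4*W + √2*√W))/2 = -7 + (-100 + 20*W - 5*√2*√W)/2 = -7 + (-50 + 10*W - 5*√2*√W/2) = -57 + 10*W - 5*√2*√W/2)
(4723 - z)/M(41) = (4723 - 1*(-272))/(-57 + 10*41 - 5*√2*√41/2) = (4723 + 272)/(-57 + 410 - 5*√82/2) = 4995/(353 - 5*√82/2)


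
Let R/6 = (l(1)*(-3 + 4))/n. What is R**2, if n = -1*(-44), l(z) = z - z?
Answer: 0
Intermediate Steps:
l(z) = 0
n = 44
R = 0 (R = 6*((0*(-3 + 4))/44) = 6*((0*1)*(1/44)) = 6*(0*(1/44)) = 6*0 = 0)
R**2 = 0**2 = 0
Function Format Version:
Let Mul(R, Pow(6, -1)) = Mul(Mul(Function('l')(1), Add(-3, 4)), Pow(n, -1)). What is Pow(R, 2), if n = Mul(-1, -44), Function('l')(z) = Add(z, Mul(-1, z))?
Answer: 0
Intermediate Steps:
Function('l')(z) = 0
n = 44
R = 0 (R = Mul(6, Mul(Mul(0, Add(-3, 4)), Pow(44, -1))) = Mul(6, Mul(Mul(0, 1), Rational(1, 44))) = Mul(6, Mul(0, Rational(1, 44))) = Mul(6, 0) = 0)
Pow(R, 2) = Pow(0, 2) = 0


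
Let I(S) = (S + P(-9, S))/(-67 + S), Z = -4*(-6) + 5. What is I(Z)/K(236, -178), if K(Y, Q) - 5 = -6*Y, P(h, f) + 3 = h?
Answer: 1/3154 ≈ 0.00031706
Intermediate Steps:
P(h, f) = -3 + h
K(Y, Q) = 5 - 6*Y
Z = 29 (Z = 24 + 5 = 29)
I(S) = (-12 + S)/(-67 + S) (I(S) = (S + (-3 - 9))/(-67 + S) = (S - 12)/(-67 + S) = (-12 + S)/(-67 + S))
I(Z)/K(236, -178) = ((-12 + 29)/(-67 + 29))/(5 - 6*236) = (17/(-38))/(5 - 1416) = -1/38*17/(-1411) = -17/38*(-1/1411) = 1/3154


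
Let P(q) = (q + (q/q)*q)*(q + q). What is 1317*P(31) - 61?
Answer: 5062487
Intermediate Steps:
P(q) = 4*q² (P(q) = (q + 1*q)*(2*q) = (q + q)*(2*q) = (2*q)*(2*q) = 4*q²)
1317*P(31) - 61 = 1317*(4*31²) - 61 = 1317*(4*961) - 61 = 1317*3844 - 61 = 5062548 - 61 = 5062487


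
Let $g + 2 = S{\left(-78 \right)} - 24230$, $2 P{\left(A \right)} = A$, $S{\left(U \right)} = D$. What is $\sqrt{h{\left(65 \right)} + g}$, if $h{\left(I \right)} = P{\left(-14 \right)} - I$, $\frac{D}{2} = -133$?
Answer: $3 i \sqrt{2730} \approx 156.75 i$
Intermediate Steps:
$D = -266$ ($D = 2 \left(-133\right) = -266$)
$S{\left(U \right)} = -266$
$P{\left(A \right)} = \frac{A}{2}$
$h{\left(I \right)} = -7 - I$ ($h{\left(I \right)} = \frac{1}{2} \left(-14\right) - I = -7 - I$)
$g = -24498$ ($g = -2 - 24496 = -24498$)
$\sqrt{h{\left(65 \right)} + g} = \sqrt{\left(-7 - 65\right) - 24498} = \sqrt{-72 - 24498} = \sqrt{-24570} = 3 i \sqrt{2730}$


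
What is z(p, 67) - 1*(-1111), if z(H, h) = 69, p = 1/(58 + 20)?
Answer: 1180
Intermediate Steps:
p = 1/78 ≈ 0.012821
z(p, 67) - 1*(-1111) = 69 - 1*(-1111) = 69 + 1111 = 1180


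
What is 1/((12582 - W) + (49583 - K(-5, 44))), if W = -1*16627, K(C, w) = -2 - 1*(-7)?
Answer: 1/78787 ≈ 1.2692e-5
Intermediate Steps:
K(C, w) = 5 (K(C, w) = -2 + 7 = 5)
W = -16627
1/((12582 - W) + (49583 - K(-5, 44))) = 1/((12582 - 1*(-16627)) + (49583 - 1*5)) = 1/((12582 + 16627) + (49583 - 5)) = 1/(29209 + 49578) = 1/78787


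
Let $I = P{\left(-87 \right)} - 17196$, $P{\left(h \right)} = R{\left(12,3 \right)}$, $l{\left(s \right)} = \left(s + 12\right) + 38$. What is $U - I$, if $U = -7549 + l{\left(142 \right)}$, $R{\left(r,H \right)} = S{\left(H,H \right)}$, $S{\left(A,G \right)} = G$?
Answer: $9836$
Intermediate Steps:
$l{\left(s \right)} = 50 + s$ ($l{\left(s \right)} = \left(12 + s\right) + 38 = 50 + s$)
$R{\left(r,H \right)} = H$
$P{\left(h \right)} = 3$
$U = -7357$ ($U = -7549 + \left(50 + 142\right) = -7549 + 192 = -7357$)
$I = -17193$ ($I = 3 - 17196 = -17193$)
$U - I = -7357 - -17193 = -7357 + 17193 = 9836$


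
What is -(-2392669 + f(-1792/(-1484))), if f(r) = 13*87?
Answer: 2391538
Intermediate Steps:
f(r) = 1131
-(-2392669 + f(-1792/(-1484))) = -(-2392669 + 1131) = -1*(-2391538) = 2391538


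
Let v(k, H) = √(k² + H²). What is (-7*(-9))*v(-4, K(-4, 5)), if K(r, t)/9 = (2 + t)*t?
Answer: 63*√99241 ≈ 19847.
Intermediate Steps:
K(r, t) = 9*t*(2 + t) (K(r, t) = 9*((2 + t)*t) = 9*(t*(2 + t)) = 9*t*(2 + t))
v(k, H) = √(H² + k²)
(-7*(-9))*v(-4, K(-4, 5)) = (-7*(-9))*√((9*5*(2 + 5))² + (-4)²) = 63*√((9*5*7)² + 16) = 63*√(315² + 16) = 63*√(99225 + 16) = 63*√99241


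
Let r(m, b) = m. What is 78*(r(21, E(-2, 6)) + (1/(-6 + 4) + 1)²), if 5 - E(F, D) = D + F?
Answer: 3315/2 ≈ 1657.5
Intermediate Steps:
E(F, D) = 5 - D - F (E(F, D) = 5 - (D + F) = 5 + (-D - F) = 5 - D - F)
78*(r(21, E(-2, 6)) + (1/(-6 + 4) + 1)²) = 78*(21 + (1/(-6 + 4) + 1)²) = 78*(21 + (1/(-2) + 1)²) = 78*(21 + (-½ + 1)²) = 78*(21 + (½)²) = 78*(21 + ¼) = 78*(85/4) = 3315/2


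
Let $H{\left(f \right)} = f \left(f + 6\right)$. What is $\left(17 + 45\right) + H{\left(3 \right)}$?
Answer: $89$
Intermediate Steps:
$H{\left(f \right)} = f \left(6 + f\right)$
$\left(17 + 45\right) + H{\left(3 \right)} = \left(17 + 45\right) + 3 \left(6 + 3\right) = 62 + 3 \cdot 9 = 62 + 27 = 89$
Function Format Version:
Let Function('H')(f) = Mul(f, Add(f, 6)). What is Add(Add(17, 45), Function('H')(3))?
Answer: 89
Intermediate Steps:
Function('H')(f) = Mul(f, Add(6, f))
Add(Add(17, 45), Function('H')(3)) = Add(Add(17, 45), Mul(3, Add(6, 3))) = Add(62, Mul(3, 9)) = Add(62, 27) = 89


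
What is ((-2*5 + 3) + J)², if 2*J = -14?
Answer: 196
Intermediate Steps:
J = -7 (J = (½)*(-14) = -7)
((-2*5 + 3) + J)² = ((-2*5 + 3) - 7)² = ((-10 + 3) - 7)² = (-7 - 7)² = (-14)² = 196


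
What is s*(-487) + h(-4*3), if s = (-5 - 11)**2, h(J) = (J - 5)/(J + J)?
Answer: -2992111/24 ≈ -1.2467e+5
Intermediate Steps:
h(J) = (-5 + J)/(2*J) (h(J) = (-5 + J)/((2*J)) = (-5 + J)*(1/(2*J)) = (-5 + J)/(2*J))
s = 256 (s = (-16)**2 = 256)
s*(-487) + h(-4*3) = 256*(-487) + (-5 - 4*3)/(2*((-4*3))) = -124672 + (1/2)*(-5 - 12)/(-12) = -124672 + (1/2)*(-1/12)*(-17) = -124672 + 17/24 = -2992111/24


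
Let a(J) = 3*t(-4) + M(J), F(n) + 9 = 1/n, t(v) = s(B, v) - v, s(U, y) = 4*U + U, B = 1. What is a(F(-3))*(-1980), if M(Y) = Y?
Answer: -34980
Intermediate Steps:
s(U, y) = 5*U
t(v) = 5 - v (t(v) = 5*1 - v = 5 - v)
F(n) = -9 + 1/n
a(J) = 27 + J (a(J) = 3*(5 - 1*(-4)) + J = 3*(5 + 4) + J = 3*9 + J = 27 + J)
a(F(-3))*(-1980) = (27 + (-9 + 1/(-3)))*(-1980) = (27 + (-9 - ⅓))*(-1980) = (27 - 28/3)*(-1980) = (53/3)*(-1980) = -34980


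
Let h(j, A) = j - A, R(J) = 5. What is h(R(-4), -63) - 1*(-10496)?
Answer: 10564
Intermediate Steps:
h(R(-4), -63) - 1*(-10496) = (5 - 1*(-63)) - 1*(-10496) = (5 + 63) + 10496 = 68 + 10496 = 10564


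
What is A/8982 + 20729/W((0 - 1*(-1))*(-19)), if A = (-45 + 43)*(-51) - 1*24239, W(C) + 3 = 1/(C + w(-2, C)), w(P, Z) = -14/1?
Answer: -3073306837/449100 ≈ -6843.3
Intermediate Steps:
w(P, Z) = -14 (w(P, Z) = -14*1 = -14)
W(C) = -3 + 1/(-14 + C) (W(C) = -3 + 1/(C - 14) = -3 + 1/(-14 + C))
A = -24137 (A = -2*(-51) - 24239 = 102 - 24239 = -24137)
A/8982 + 20729/W((0 - 1*(-1))*(-19)) = -24137/8982 + 20729/(((43 - 3*(0 - 1*(-1))*(-19))/(-14 + (0 - 1*(-1))*(-19)))) = -24137*1/8982 + 20729/(((43 - 3*(0 + 1)*(-19))/(-14 + (0 + 1)*(-19)))) = -24137/8982 + 20729/(((43 - 3*(-19))/(-14 + 1*(-19)))) = -24137/8982 + 20729/(((43 - 3*(-19))/(-14 - 19))) = -24137/8982 + 20729/(((43 + 57)/(-33))) = -24137/8982 + 20729/((-1/33*100)) = -24137/8982 + 20729/(-100/33) = -24137/8982 + 20729*(-33/100) = -24137/8982 - 684057/100 = -3073306837/449100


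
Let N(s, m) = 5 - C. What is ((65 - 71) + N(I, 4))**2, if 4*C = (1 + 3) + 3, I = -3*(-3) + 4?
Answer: 121/16 ≈ 7.5625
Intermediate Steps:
I = 13 (I = 9 + 4 = 13)
C = 7/4 (C = ((1 + 3) + 3)/4 = (4 + 3)/4 = (1/4)*7 = 7/4 ≈ 1.7500)
N(s, m) = 13/4 (N(s, m) = 5 - 1*7/4 = 5 - 7/4 = 13/4)
((65 - 71) + N(I, 4))**2 = ((65 - 71) + 13/4)**2 = (-6 + 13/4)**2 = (-11/4)**2 = 121/16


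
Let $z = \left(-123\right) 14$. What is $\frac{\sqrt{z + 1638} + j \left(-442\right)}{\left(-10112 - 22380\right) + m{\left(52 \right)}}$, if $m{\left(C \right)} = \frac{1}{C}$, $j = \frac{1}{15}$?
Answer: $\frac{22984}{25343745} - \frac{104 i \sqrt{21}}{1689583} \approx 0.00090689 - 0.00028207 i$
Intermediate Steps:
$z = -1722$
$j = \frac{1}{15} \approx 0.066667$
$\frac{\sqrt{z + 1638} + j \left(-442\right)}{\left(-10112 - 22380\right) + m{\left(52 \right)}} = \frac{\sqrt{-1722 + 1638} + \frac{1}{15} \left(-442\right)}{\left(-10112 - 22380\right) + \frac{1}{52}} = \frac{\sqrt{-84} - \frac{442}{15}}{\left(-10112 - 22380\right) + \frac{1}{52}} = \frac{2 i \sqrt{21} - \frac{442}{15}}{-32492 + \frac{1}{52}} = \frac{- \frac{442}{15} + 2 i \sqrt{21}}{- \frac{1689583}{52}} = \left(- \frac{442}{15} + 2 i \sqrt{21}\right) \left(- \frac{52}{1689583}\right) = \frac{22984}{25343745} - \frac{104 i \sqrt{21}}{1689583}$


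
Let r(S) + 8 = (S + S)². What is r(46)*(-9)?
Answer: -76104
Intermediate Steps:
r(S) = -8 + 4*S² (r(S) = -8 + (S + S)² = -8 + (2*S)² = -8 + 4*S²)
r(46)*(-9) = (-8 + 4*46²)*(-9) = (-8 + 4*2116)*(-9) = (-8 + 8464)*(-9) = 8456*(-9) = -76104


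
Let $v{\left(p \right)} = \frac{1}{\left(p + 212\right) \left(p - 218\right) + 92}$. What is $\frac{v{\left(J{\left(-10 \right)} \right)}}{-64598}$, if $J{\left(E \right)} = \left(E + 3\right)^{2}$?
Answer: $\frac{1}{2843410166} \approx 3.5169 \cdot 10^{-10}$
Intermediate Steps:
$J{\left(E \right)} = \left(3 + E\right)^{2}$
$v{\left(p \right)} = \frac{1}{92 + \left(-218 + p\right) \left(212 + p\right)}$ ($v{\left(p \right)} = \frac{1}{\left(212 + p\right) \left(-218 + p\right) + 92} = \frac{1}{\left(-218 + p\right) \left(212 + p\right) + 92} = \frac{1}{92 + \left(-218 + p\right) \left(212 + p\right)}$)
$\frac{v{\left(J{\left(-10 \right)} \right)}}{-64598} = \frac{1}{\left(-46124 + \left(\left(3 - 10\right)^{2}\right)^{2} - 6 \left(3 - 10\right)^{2}\right) \left(-64598\right)} = \frac{1}{-46124 + \left(\left(-7\right)^{2}\right)^{2} - 6 \left(-7\right)^{2}} \left(- \frac{1}{64598}\right) = \frac{1}{-46124 + 49^{2} - 294} \left(- \frac{1}{64598}\right) = \frac{1}{-46124 + 2401 - 294} \left(- \frac{1}{64598}\right) = \frac{1}{-44017} \left(- \frac{1}{64598}\right) = \left(- \frac{1}{44017}\right) \left(- \frac{1}{64598}\right) = \frac{1}{2843410166}$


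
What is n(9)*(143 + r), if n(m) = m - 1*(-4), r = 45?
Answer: 2444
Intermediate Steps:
n(m) = 4 + m (n(m) = m + 4 = 4 + m)
n(9)*(143 + r) = (4 + 9)*(143 + 45) = 13*188 = 2444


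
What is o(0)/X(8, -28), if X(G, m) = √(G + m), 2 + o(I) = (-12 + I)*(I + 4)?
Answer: 5*I*√5 ≈ 11.18*I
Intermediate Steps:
o(I) = -2 + (-12 + I)*(4 + I) (o(I) = -2 + (-12 + I)*(I + 4) = -2 + (-12 + I)*(4 + I))
o(0)/X(8, -28) = (-50 + 0² - 8*0)/(√(8 - 28)) = (-50 + 0 + 0)/(√(-20)) = -50*(-I*√5/10) = -(-5)*I*√5 = 5*I*√5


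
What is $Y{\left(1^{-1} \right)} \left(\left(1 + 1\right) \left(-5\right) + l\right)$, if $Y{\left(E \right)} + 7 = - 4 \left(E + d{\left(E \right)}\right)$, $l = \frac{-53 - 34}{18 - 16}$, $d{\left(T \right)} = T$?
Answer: $\frac{1605}{2} \approx 802.5$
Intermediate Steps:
$l = - \frac{87}{2} \approx -43.5$
$Y{\left(E \right)} = -7 - 8 E$ ($Y{\left(E \right)} = -7 - 4 \left(E + E\right) = -7 - 4 \cdot 2 E = -7 - 8 E$)
$Y{\left(1^{-1} \right)} \left(\left(1 + 1\right) \left(-5\right) + l\right) = \left(-7 - \frac{8}{1}\right) \left(\left(1 + 1\right) \left(-5\right) - \frac{87}{2}\right) = \left(-7 - 8\right) \left(2 \left(-5\right) - \frac{87}{2}\right) = \left(-7 - 8\right) \left(-10 - \frac{87}{2}\right) = \left(-15\right) \left(- \frac{107}{2}\right) = \frac{1605}{2}$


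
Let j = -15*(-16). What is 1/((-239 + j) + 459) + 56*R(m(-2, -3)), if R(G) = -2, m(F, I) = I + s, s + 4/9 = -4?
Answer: -51519/460 ≈ -112.00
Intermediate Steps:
s = -40/9 (s = -4/9 - 4 = -40/9 ≈ -4.4444)
m(F, I) = -40/9 + I (m(F, I) = I - 40/9 = -40/9 + I)
j = 240
1/((-239 + j) + 459) + 56*R(m(-2, -3)) = 1/((-239 + 240) + 459) + 56*(-2) = 1/(1 + 459) - 112 = 1/460 - 112 = -51519/460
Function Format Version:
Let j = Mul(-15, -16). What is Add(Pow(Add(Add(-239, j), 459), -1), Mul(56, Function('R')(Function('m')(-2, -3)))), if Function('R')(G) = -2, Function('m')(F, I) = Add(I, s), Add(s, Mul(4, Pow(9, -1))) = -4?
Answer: Rational(-51519, 460) ≈ -112.00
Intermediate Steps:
s = Rational(-40, 9) (s = Add(Rational(-4, 9), -4) = Rational(-40, 9) ≈ -4.4444)
Function('m')(F, I) = Add(Rational(-40, 9), I) (Function('m')(F, I) = Add(I, Rational(-40, 9)) = Add(Rational(-40, 9), I))
j = 240
Add(Pow(Add(Add(-239, j), 459), -1), Mul(56, Function('R')(Function('m')(-2, -3)))) = Add(Pow(Add(Add(-239, 240), 459), -1), Mul(56, -2)) = Add(Pow(Add(1, 459), -1), -112) = Add(Pow(460, -1), -112) = Add(Rational(1, 460), -112) = Rational(-51519, 460)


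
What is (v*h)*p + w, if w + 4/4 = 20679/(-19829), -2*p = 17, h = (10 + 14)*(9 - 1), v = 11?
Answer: -356010716/19829 ≈ -17954.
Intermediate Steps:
h = 192 (h = 24*8 = 192)
p = -17/2 (p = -1/2*17 = -17/2 ≈ -8.5000)
w = -40508/19829 (w = -1 + 20679/(-19829) = -1 + 20679*(-1/19829) = -1 - 20679/19829 = -40508/19829 ≈ -2.0429)
(v*h)*p + w = (11*192)*(-17/2) - 40508/19829 = 2112*(-17/2) - 40508/19829 = -17952 - 40508/19829 = -356010716/19829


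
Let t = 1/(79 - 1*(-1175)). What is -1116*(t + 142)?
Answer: -33120834/209 ≈ -1.5847e+5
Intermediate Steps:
t = 1/1254 (t = 1/(79 + 1175) = 1/1254 ≈ 0.00079745)
-1116*(t + 142) = -1116*(1/1254 + 142) = -1116*178069/1254 = -33120834/209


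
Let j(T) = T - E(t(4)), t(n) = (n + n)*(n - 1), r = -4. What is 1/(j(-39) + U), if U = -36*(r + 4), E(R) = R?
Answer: -1/63 ≈ -0.015873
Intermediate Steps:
t(n) = 2*n*(-1 + n) (t(n) = (2*n)*(-1 + n) = 2*n*(-1 + n))
j(T) = -24 + T (j(T) = T - 2*4*(-1 + 4) = T - 2*4*3 = T - 1*24 = T - 24 = -24 + T)
U = 0 (U = -36*(-4 + 4) = -36*0 = 0)
1/(j(-39) + U) = 1/((-24 - 39) + 0) = 1/(-63 + 0) = 1/(-63) = -1/63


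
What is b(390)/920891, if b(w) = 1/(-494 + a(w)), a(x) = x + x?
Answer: 1/263374826 ≈ 3.7969e-9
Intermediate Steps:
a(x) = 2*x
b(w) = 1/(-494 + 2*w)
b(390)/920891 = (1/(2*(-247 + 390)))/920891 = ((½)/143)*(1/920891) = ((½)*(1/143))*(1/920891) = (1/286)*(1/920891) = 1/263374826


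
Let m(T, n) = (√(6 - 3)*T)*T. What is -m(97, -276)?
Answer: -9409*√3 ≈ -16297.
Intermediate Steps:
m(T, n) = √3*T² (m(T, n) = (√3*T)*T = (T*√3)*T = √3*T²)
-m(97, -276) = -√3*97² = -√3*9409 = -9409*√3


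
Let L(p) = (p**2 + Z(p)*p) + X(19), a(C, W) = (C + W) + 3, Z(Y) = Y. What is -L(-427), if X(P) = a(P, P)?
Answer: -364699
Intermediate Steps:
a(C, W) = 3 + C + W
X(P) = 3 + 2*P (X(P) = 3 + P + P = 3 + 2*P)
L(p) = 41 + 2*p**2 (L(p) = (p**2 + p*p) + (3 + 2*19) = (p**2 + p**2) + (3 + 38) = 2*p**2 + 41 = 41 + 2*p**2)
-L(-427) = -(41 + 2*(-427)**2) = -(41 + 2*182329) = -(41 + 364658) = -1*364699 = -364699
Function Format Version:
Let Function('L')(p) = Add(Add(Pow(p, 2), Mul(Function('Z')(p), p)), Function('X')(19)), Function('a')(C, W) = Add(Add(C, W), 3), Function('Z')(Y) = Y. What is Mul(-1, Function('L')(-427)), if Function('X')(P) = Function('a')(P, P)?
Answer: -364699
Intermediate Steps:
Function('a')(C, W) = Add(3, C, W)
Function('X')(P) = Add(3, Mul(2, P)) (Function('X')(P) = Add(3, P, P) = Add(3, Mul(2, P)))
Function('L')(p) = Add(41, Mul(2, Pow(p, 2))) (Function('L')(p) = Add(Add(Pow(p, 2), Mul(p, p)), Add(3, Mul(2, 19))) = Add(Add(Pow(p, 2), Pow(p, 2)), Add(3, 38)) = Add(Mul(2, Pow(p, 2)), 41) = Add(41, Mul(2, Pow(p, 2))))
Mul(-1, Function('L')(-427)) = Mul(-1, Add(41, Mul(2, Pow(-427, 2)))) = Mul(-1, Add(41, Mul(2, 182329))) = Mul(-1, Add(41, 364658)) = Mul(-1, 364699) = -364699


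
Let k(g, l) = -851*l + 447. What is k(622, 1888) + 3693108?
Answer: 2086867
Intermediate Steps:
k(g, l) = 447 - 851*l
k(622, 1888) + 3693108 = (447 - 851*1888) + 3693108 = (447 - 1606688) + 3693108 = -1606241 + 3693108 = 2086867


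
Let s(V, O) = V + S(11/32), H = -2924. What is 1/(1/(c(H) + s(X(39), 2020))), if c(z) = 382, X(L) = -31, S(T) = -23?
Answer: 328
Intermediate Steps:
s(V, O) = -23 + V (s(V, O) = V - 23 = -23 + V)
1/(1/(c(H) + s(X(39), 2020))) = 1/(1/(382 + (-23 - 31))) = 1/(1/(382 - 54)) = 1/(1/328) = 328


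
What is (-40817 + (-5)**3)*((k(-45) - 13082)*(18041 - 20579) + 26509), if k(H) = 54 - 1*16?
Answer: -1356497754502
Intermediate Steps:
k(H) = 38 (k(H) = 54 - 16 = 38)
(-40817 + (-5)**3)*((k(-45) - 13082)*(18041 - 20579) + 26509) = (-40817 + (-5)**3)*((38 - 13082)*(18041 - 20579) + 26509) = (-40817 - 125)*(-13044*(-2538) + 26509) = -40942*(33105672 + 26509) = -40942*33132181 = -1356497754502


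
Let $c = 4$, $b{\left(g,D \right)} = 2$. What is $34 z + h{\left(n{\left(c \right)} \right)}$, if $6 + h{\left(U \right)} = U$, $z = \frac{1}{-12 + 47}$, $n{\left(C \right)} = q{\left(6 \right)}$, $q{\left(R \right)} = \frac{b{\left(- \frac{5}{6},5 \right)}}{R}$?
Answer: $- \frac{493}{105} \approx -4.6952$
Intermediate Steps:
$q{\left(R \right)} = \frac{2}{R}$
$n{\left(C \right)} = \frac{1}{3}$ ($n{\left(C \right)} = \frac{2}{6} = 2 \cdot \frac{1}{6} = \frac{1}{3}$)
$z = \frac{1}{35} \approx 0.028571$
$h{\left(U \right)} = -6 + U$
$34 z + h{\left(n{\left(c \right)} \right)} = 34 \cdot \frac{1}{35} + \left(-6 + \frac{1}{3}\right) = \frac{34}{35} - \frac{17}{3} = - \frac{493}{105}$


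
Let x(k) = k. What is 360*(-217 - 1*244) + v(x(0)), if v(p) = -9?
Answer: -165969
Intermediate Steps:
360*(-217 - 1*244) + v(x(0)) = 360*(-217 - 1*244) - 9 = 360*(-217 - 244) - 9 = 360*(-461) - 9 = -165960 - 9 = -165969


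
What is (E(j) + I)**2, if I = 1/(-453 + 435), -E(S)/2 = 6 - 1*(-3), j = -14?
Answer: 105625/324 ≈ 326.00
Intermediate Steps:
E(S) = -18 (E(S) = -2*(6 - 1*(-3)) = -2*(6 + 3) = -2*9 = -18)
I = -1/18 (I = 1/(-18) = -1/18 ≈ -0.055556)
(E(j) + I)**2 = (-18 - 1/18)**2 = (-325/18)**2 = 105625/324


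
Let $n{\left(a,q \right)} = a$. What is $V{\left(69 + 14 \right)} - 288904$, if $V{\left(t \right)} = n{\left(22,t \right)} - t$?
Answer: $-288965$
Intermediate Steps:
$V{\left(t \right)} = 22 - t$
$V{\left(69 + 14 \right)} - 288904 = \left(22 - \left(69 + 14\right)\right) - 288904 = \left(22 - 83\right) - 288904 = -61 - 288904 = -288965$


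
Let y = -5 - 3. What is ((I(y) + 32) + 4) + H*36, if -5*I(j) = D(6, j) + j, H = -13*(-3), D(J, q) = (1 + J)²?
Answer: 7159/5 ≈ 1431.8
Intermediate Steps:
y = -8
H = 39
I(j) = -49/5 - j/5 (I(j) = -((1 + 6)² + j)/5 = -(7² + j)/5 = -(49 + j)/5 = -49/5 - j/5)
((I(y) + 32) + 4) + H*36 = (((-49/5 - ⅕*(-8)) + 32) + 4) + 39*36 = (((-49/5 + 8/5) + 32) + 4) + 1404 = ((-41/5 + 32) + 4) + 1404 = (119/5 + 4) + 1404 = 139/5 + 1404 = 7159/5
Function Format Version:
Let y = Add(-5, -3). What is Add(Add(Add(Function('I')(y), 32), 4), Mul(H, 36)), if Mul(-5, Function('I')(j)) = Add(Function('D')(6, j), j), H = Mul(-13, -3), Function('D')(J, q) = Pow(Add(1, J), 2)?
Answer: Rational(7159, 5) ≈ 1431.8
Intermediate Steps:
y = -8
H = 39
Function('I')(j) = Add(Rational(-49, 5), Mul(Rational(-1, 5), j)) (Function('I')(j) = Mul(Rational(-1, 5), Add(Pow(Add(1, 6), 2), j)) = Mul(Rational(-1, 5), Add(Pow(7, 2), j)) = Mul(Rational(-1, 5), Add(49, j)) = Add(Rational(-49, 5), Mul(Rational(-1, 5), j)))
Add(Add(Add(Function('I')(y), 32), 4), Mul(H, 36)) = Add(Add(Add(Add(Rational(-49, 5), Mul(Rational(-1, 5), -8)), 32), 4), Mul(39, 36)) = Add(Add(Add(Add(Rational(-49, 5), Rational(8, 5)), 32), 4), 1404) = Add(Add(Add(Rational(-41, 5), 32), 4), 1404) = Add(Add(Rational(119, 5), 4), 1404) = Add(Rational(139, 5), 1404) = Rational(7159, 5)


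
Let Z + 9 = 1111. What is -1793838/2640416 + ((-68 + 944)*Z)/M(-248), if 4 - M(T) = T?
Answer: 106186617469/27724368 ≈ 3830.1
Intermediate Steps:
Z = 1102 (Z = -9 + 1111 = 1102)
M(T) = 4 - T
-1793838/2640416 + ((-68 + 944)*Z)/M(-248) = -1793838/2640416 + ((-68 + 944)*1102)/(4 - 1*(-248)) = -1793838*1/2640416 + (876*1102)/(4 + 248) = -896919/1320208 + 965352/252 = -896919/1320208 + 965352*(1/252) = -896919/1320208 + 80446/21 = 106186617469/27724368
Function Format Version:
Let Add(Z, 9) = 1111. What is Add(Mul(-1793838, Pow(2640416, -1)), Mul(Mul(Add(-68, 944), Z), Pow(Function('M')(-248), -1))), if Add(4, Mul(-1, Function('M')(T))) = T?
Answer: Rational(106186617469, 27724368) ≈ 3830.1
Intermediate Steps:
Z = 1102 (Z = Add(-9, 1111) = 1102)
Function('M')(T) = Add(4, Mul(-1, T))
Add(Mul(-1793838, Pow(2640416, -1)), Mul(Mul(Add(-68, 944), Z), Pow(Function('M')(-248), -1))) = Add(Mul(-1793838, Pow(2640416, -1)), Mul(Mul(Add(-68, 944), 1102), Pow(Add(4, Mul(-1, -248)), -1))) = Add(Mul(-1793838, Rational(1, 2640416)), Mul(Mul(876, 1102), Pow(Add(4, 248), -1))) = Add(Rational(-896919, 1320208), Mul(965352, Pow(252, -1))) = Add(Rational(-896919, 1320208), Mul(965352, Rational(1, 252))) = Add(Rational(-896919, 1320208), Rational(80446, 21)) = Rational(106186617469, 27724368)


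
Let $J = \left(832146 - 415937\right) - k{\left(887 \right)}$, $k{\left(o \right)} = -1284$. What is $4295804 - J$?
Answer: $3878311$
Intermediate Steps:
$J = 417493$ ($J = \left(832146 - 415937\right) - -1284 = \left(832146 - 415937\right) + 1284 = 416209 + 1284 = 417493$)
$4295804 - J = 4295804 - 417493 = 3878311$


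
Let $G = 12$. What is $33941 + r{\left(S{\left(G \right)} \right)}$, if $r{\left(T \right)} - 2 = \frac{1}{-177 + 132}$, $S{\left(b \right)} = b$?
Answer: $\frac{1527434}{45} \approx 33943.0$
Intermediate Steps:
$r{\left(T \right)} = \frac{89}{45}$ ($r{\left(T \right)} = 2 + \frac{1}{-177 + 132} = 2 + \frac{1}{-45} = 2 - \frac{1}{45} = \frac{89}{45}$)
$33941 + r{\left(S{\left(G \right)} \right)} = 33941 + \frac{89}{45} = \frac{1527434}{45}$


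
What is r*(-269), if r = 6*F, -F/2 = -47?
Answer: -151716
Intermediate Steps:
F = 94 (F = -2*(-47) = 94)
r = 564 (r = 6*94 = 564)
r*(-269) = 564*(-269) = -151716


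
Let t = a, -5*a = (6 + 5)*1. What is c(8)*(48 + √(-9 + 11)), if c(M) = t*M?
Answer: -4224/5 - 88*√2/5 ≈ -869.69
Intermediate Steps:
a = -11/5 (a = -(6 + 5)/5 = -11/5 ≈ -2.2000)
t = -11/5 ≈ -2.2000
c(M) = -11*M/5
c(8)*(48 + √(-9 + 11)) = (-11/5*8)*(48 + √(-9 + 11)) = -88*(48 + √2)/5 = -4224/5 - 88*√2/5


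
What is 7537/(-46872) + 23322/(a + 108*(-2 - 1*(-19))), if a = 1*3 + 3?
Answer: 179877605/14389704 ≈ 12.500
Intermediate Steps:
a = 6 (a = 3 + 3 = 6)
7537/(-46872) + 23322/(a + 108*(-2 - 1*(-19))) = 7537/(-46872) + 23322/(6 + 108*(-2 - 1*(-19))) = 7537*(-1/46872) + 23322/(6 + 108*(-2 + 19)) = -7537/46872 + 23322/(6 + 108*17) = -7537/46872 + 23322/(6 + 1836) = -7537/46872 + 23322/1842 = -7537/46872 + 23322*(1/1842) = -7537/46872 + 3887/307 = 179877605/14389704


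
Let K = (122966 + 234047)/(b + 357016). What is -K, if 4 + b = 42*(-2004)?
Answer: -357013/272844 ≈ -1.3085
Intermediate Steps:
b = -84172 (b = -4 + 42*(-2004) = -4 - 84168 = -84172)
K = 357013/272844 (K = (122966 + 234047)/(-84172 + 357016) = 357013/272844 ≈ 1.3085)
-K = -1*357013/272844 = -357013/272844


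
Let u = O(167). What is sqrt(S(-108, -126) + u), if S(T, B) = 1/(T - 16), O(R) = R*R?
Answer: sqrt(107205285)/62 ≈ 167.00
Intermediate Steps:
O(R) = R**2
S(T, B) = 1/(-16 + T)
u = 27889 (u = 167**2 = 27889)
sqrt(S(-108, -126) + u) = sqrt(1/(-16 - 108) + 27889) = sqrt(1/(-124) + 27889) = sqrt(-1/124 + 27889) = sqrt(3458235/124) = sqrt(107205285)/62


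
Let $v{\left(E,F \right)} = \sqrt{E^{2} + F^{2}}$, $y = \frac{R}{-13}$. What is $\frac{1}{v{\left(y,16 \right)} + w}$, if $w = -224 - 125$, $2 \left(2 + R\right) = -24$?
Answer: $- \frac{58981}{20540909} - \frac{26 \sqrt{10865}}{20540909} \approx -0.0030033$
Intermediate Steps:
$R = -14$ ($R = -2 + \frac{1}{2} \left(-24\right) = -2 - 12 = -14$)
$y = \frac{14}{13}$ ($y = - \frac{14}{-13} = \left(-14\right) \left(- \frac{1}{13}\right) = \frac{14}{13} \approx 1.0769$)
$w = -349$
$\frac{1}{v{\left(y,16 \right)} + w} = \frac{1}{\sqrt{\left(\frac{14}{13}\right)^{2} + 16^{2}} - 349} = \frac{1}{\sqrt{\frac{196}{169} + 256} - 349} = \frac{1}{\sqrt{\frac{43460}{169}} - 349} = \frac{1}{\frac{2 \sqrt{10865}}{13} - 349} = \frac{1}{-349 + \frac{2 \sqrt{10865}}{13}}$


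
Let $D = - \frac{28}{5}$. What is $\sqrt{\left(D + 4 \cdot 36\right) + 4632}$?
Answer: $\frac{2 \sqrt{29815}}{5} \approx 69.068$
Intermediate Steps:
$D = - \frac{28}{5}$ ($D = \left(-28\right) \frac{1}{5} = - \frac{28}{5} \approx -5.6$)
$\sqrt{\left(D + 4 \cdot 36\right) + 4632} = \sqrt{\left(- \frac{28}{5} + 4 \cdot 36\right) + 4632} = \sqrt{\left(- \frac{28}{5} + 144\right) + 4632} = \sqrt{\frac{692}{5} + 4632} = \sqrt{\frac{23852}{5}} = \frac{2 \sqrt{29815}}{5}$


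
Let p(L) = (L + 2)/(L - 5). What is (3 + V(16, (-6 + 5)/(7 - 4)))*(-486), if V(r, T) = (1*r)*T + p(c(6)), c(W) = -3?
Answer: 4293/4 ≈ 1073.3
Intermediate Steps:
p(L) = (2 + L)/(-5 + L)
V(r, T) = ⅛ + T*r (V(r, T) = (1*r)*T + (2 - 3)/(-5 - 3) = r*T - 1/(-8) = T*r - ⅛*(-1) = T*r + ⅛ = ⅛ + T*r)
(3 + V(16, (-6 + 5)/(7 - 4)))*(-486) = (3 + (⅛ + ((-6 + 5)/(7 - 4))*16))*(-486) = (3 + (⅛ - 1/3*16))*(-486) = (3 + (⅛ - 1*⅓*16))*(-486) = (3 + (⅛ - ⅓*16))*(-486) = (3 + (⅛ - 16/3))*(-486) = (3 - 125/24)*(-486) = -53/24*(-486) = 4293/4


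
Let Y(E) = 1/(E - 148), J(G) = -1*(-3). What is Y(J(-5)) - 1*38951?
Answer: -5647896/145 ≈ -38951.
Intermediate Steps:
J(G) = 3
Y(E) = 1/(-148 + E)
Y(J(-5)) - 1*38951 = 1/(-148 + 3) - 1*38951 = 1/(-145) - 38951 = -1/145 - 38951 = -5647896/145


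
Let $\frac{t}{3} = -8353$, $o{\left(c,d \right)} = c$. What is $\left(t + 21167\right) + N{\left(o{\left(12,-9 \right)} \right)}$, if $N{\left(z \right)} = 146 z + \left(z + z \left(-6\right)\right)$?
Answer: $-2200$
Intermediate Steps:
$t = -25059$ ($t = 3 \left(-8353\right) = -25059$)
$N{\left(z \right)} = 141 z$ ($N{\left(z \right)} = 146 z + \left(z - 6 z\right) = 146 z - 5 z = 141 z$)
$\left(t + 21167\right) + N{\left(o{\left(12,-9 \right)} \right)} = \left(-25059 + 21167\right) + 141 \cdot 12 = -3892 + 1692 = -2200$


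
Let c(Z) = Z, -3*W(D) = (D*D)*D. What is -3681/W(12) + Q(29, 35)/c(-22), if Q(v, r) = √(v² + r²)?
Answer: 409/64 - √2066/22 ≈ 4.3246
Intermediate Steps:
W(D) = -D³/3 (W(D) = -D*D*D/3 = -D²*D/3 = -D³/3)
Q(v, r) = √(r² + v²)
-3681/W(12) + Q(29, 35)/c(-22) = -3681/((-⅓*12³)) + √(35² + 29²)/(-22) = -3681/((-⅓*1728)) + √(1225 + 841)*(-1/22) = -3681/(-576) + √2066*(-1/22) = -3681*(-1/576) - √2066/22 = 409/64 - √2066/22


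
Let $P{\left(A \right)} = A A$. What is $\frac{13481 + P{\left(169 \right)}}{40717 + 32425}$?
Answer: $\frac{21021}{36571} \approx 0.5748$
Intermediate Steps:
$P{\left(A \right)} = A^{2}$
$\frac{13481 + P{\left(169 \right)}}{40717 + 32425} = \frac{13481 + 169^{2}}{40717 + 32425} = \frac{13481 + 28561}{73142} = 42042 \cdot \frac{1}{73142} = \frac{21021}{36571}$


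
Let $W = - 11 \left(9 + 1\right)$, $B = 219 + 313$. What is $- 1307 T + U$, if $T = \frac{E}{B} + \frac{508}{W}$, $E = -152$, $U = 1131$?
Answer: $\frac{2903051}{385} \approx 7540.4$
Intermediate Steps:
$B = 532$
$W = -110$ ($W = \left(-11\right) 10 = -110$)
$T = - \frac{1888}{385}$ ($T = - \frac{152}{532} + \frac{508}{-110} = \left(-152\right) \frac{1}{532} + 508 \left(- \frac{1}{110}\right) = - \frac{2}{7} - \frac{254}{55} = - \frac{1888}{385} \approx -4.9039$)
$- 1307 T + U = \left(-1307\right) \left(- \frac{1888}{385}\right) + 1131 = \frac{2467616}{385} + 1131 = \frac{2903051}{385}$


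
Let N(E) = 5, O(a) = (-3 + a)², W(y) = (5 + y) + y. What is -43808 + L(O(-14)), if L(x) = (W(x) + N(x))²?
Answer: 301936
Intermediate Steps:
W(y) = 5 + 2*y
L(x) = (10 + 2*x)² (L(x) = ((5 + 2*x) + 5)² = (10 + 2*x)²)
-43808 + L(O(-14)) = -43808 + 4*(5 + (-3 - 14)²)² = -43808 + 4*(5 + (-17)²)² = -43808 + 4*(5 + 289)² = -43808 + 4*294² = -43808 + 4*86436 = -43808 + 345744 = 301936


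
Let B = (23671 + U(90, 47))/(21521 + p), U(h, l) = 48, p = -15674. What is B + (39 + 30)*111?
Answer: 44805892/5847 ≈ 7663.1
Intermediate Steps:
B = 23719/5847 (B = (23671 + 48)/(21521 - 15674) = 23719/5847 ≈ 4.0566)
B + (39 + 30)*111 = 23719/5847 + (39 + 30)*111 = 23719/5847 + 69*111 = 23719/5847 + 7659 = 44805892/5847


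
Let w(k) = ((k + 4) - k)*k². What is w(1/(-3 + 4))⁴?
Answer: 256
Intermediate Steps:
w(k) = 4*k² (w(k) = ((4 + k) - k)*k² = 4*k²)
w(1/(-3 + 4))⁴ = (4*(1/(-3 + 4))²)⁴ = (4*(1/1)²)⁴ = (4*1²)⁴ = (4*1)⁴ = 4⁴ = 256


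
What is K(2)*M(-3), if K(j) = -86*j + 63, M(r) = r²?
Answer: -981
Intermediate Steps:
K(j) = 63 - 86*j
K(2)*M(-3) = (63 - 86*2)*(-3)² = (63 - 172)*9 = -109*9 = -981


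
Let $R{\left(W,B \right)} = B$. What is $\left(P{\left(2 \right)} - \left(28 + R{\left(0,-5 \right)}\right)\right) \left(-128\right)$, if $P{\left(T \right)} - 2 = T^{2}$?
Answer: $2176$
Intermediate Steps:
$P{\left(T \right)} = 2 + T^{2}$
$\left(P{\left(2 \right)} - \left(28 + R{\left(0,-5 \right)}\right)\right) \left(-128\right) = \left(\left(2 + 2^{2}\right) - 23\right) \left(-128\right) = \left(\left(2 + 4\right) + \left(-28 + 5\right)\right) \left(-128\right) = \left(6 - 23\right) \left(-128\right) = \left(-17\right) \left(-128\right) = 2176$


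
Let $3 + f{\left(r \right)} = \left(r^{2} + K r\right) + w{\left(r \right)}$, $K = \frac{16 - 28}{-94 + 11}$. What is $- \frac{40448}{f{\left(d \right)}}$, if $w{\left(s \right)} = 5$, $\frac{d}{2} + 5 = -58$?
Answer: $- \frac{1678592}{658181} \approx -2.5504$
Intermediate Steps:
$d = -126$ ($d = -10 + 2 \left(-58\right) = -10 - 116 = -126$)
$K = \frac{12}{83}$ ($K = - \frac{12}{-83} = \left(-12\right) \left(- \frac{1}{83}\right) = \frac{12}{83} \approx 0.14458$)
$f{\left(r \right)} = 2 + r^{2} + \frac{12 r}{83}$ ($f{\left(r \right)} = -3 + \left(\left(r^{2} + \frac{12 r}{83}\right) + 5\right) = -3 + \left(5 + r^{2} + \frac{12 r}{83}\right) = 2 + r^{2} + \frac{12 r}{83}$)
$- \frac{40448}{f{\left(d \right)}} = - \frac{40448}{2 + \left(-126\right)^{2} + \frac{12}{83} \left(-126\right)} = - \frac{40448}{2 + 15876 - \frac{1512}{83}} = - \frac{40448}{\frac{1316362}{83}} = \left(-40448\right) \frac{83}{1316362} = - \frac{1678592}{658181}$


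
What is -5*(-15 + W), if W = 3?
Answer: 60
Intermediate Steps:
-5*(-15 + W) = -5*(-15 + 3) = -5*(-12) = 60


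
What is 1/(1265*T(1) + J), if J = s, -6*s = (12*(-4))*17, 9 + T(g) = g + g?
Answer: -1/8719 ≈ -0.00011469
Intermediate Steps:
T(g) = -9 + 2*g (T(g) = -9 + (g + g) = -9 + 2*g)
s = 136 (s = -12*(-4)*17/6 = -(-8)*17 = -⅙*(-816) = 136)
J = 136
1/(1265*T(1) + J) = 1/(1265*(-9 + 2*1) + 136) = 1/(1265*(-9 + 2) + 136) = 1/(1265*(-7) + 136) = 1/(-8855 + 136) = 1/(-8719) = -1/8719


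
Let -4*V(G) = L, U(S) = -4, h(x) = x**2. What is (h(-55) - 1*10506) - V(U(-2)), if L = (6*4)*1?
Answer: -7475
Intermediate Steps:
L = 24 (L = 24*1 = 24)
V(G) = -6 (V(G) = -1/4*24 = -6)
(h(-55) - 1*10506) - V(U(-2)) = ((-55)**2 - 1*10506) - 1*(-6) = (3025 - 10506) + 6 = -7481 + 6 = -7475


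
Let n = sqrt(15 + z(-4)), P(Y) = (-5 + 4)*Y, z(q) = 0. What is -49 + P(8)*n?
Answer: -49 - 8*sqrt(15) ≈ -79.984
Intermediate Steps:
P(Y) = -Y
n = sqrt(15) (n = sqrt(15 + 0) = sqrt(15) ≈ 3.8730)
-49 + P(8)*n = -49 + (-1*8)*sqrt(15) = -49 - 8*sqrt(15)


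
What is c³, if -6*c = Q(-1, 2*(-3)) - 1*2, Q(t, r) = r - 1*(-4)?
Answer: 8/27 ≈ 0.29630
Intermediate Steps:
Q(t, r) = 4 + r (Q(t, r) = r + 4 = 4 + r)
c = ⅔ (c = -((4 + 2*(-3)) - 1*2)/6 = -((4 - 6) - 2)/6 = -(-2 - 2)/6 = -⅙*(-4) = ⅔ ≈ 0.66667)
c³ = (⅔)³ = 8/27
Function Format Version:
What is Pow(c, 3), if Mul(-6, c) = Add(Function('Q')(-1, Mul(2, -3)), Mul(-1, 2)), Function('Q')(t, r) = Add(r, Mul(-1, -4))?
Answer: Rational(8, 27) ≈ 0.29630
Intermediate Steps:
Function('Q')(t, r) = Add(4, r) (Function('Q')(t, r) = Add(r, 4) = Add(4, r))
c = Rational(2, 3) (c = Mul(Rational(-1, 6), Add(Add(4, Mul(2, -3)), Mul(-1, 2))) = Mul(Rational(-1, 6), Add(Add(4, -6), -2)) = Mul(Rational(-1, 6), Add(-2, -2)) = Mul(Rational(-1, 6), -4) = Rational(2, 3) ≈ 0.66667)
Pow(c, 3) = Pow(Rational(2, 3), 3) = Rational(8, 27)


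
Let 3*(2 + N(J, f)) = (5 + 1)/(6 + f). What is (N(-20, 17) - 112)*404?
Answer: -1058480/23 ≈ -46021.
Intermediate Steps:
N(J, f) = -2 + 2/(6 + f) (N(J, f) = -2 + ((5 + 1)/(6 + f))/3 = -2 + (6/(6 + f))/3 = -2 + 2/(6 + f))
(N(-20, 17) - 112)*404 = (2*(-5 - 1*17)/(6 + 17) - 112)*404 = (2*(-5 - 17)/23 - 112)*404 = (2*(1/23)*(-22) - 112)*404 = (-44/23 - 112)*404 = -2620/23*404 = -1058480/23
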